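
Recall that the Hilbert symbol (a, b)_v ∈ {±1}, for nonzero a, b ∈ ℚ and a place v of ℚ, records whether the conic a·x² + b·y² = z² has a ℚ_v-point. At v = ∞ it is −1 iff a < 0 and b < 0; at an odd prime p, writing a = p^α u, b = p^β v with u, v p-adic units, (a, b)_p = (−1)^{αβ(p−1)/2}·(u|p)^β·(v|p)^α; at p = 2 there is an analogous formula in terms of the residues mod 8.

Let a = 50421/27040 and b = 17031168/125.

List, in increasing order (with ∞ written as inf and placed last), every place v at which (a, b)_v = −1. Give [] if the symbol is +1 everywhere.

[2, 7]

(a, b) ≡ (210, 2310) mod (ℚ^×)²; places V = {2, 3, 5, 7, 11, 13, ∞}.
(a,b)_2: α=-5, β=13; u≡1, v≡3 (mod 8); ε(u)ε(v)=0·1, αω(v)=-5·1, βω(u)=13·0; sum ≡ 1  ⇒  -1.
(a,b)_11: α=0, u≡4; β=1, v≡4 (mod 11); (4|11)=+1, (4|11)=+1; sign (−1)^0·+1^1·+1^0 = +1.
(a,b)_7: α=5, u≡4; β=1, v≡1 (mod 7); (4|7)=+1, (1|7)=+1; sign (−1)^1·+1^1·+1^5 = -1.
(a,b)_13: α=-2, u≡5; β=0, v≡3 (mod 13); (5|13)=-1, (3|13)=+1; sign (−1)^0·-1^0·+1^-2 = +1.
(a,b)_∞: sgn(210)=+, sgn(2310)=+, so +1.
(a,b)_3: α=1, u≡1; β=3, v≡2 (mod 3); (1|3)=+1, (2|3)=-1; sign (−1)^1·+1^3·-1^1 = +1.
(a,b)_5: α=-1, u≡2; β=-3, v≡3 (mod 5); (2|5)=-1, (3|5)=-1; sign (−1)^0·-1^-3·-1^-1 = +1.
|Ram(210, 2310)| = 2, even; anisotropic at {2, 7}.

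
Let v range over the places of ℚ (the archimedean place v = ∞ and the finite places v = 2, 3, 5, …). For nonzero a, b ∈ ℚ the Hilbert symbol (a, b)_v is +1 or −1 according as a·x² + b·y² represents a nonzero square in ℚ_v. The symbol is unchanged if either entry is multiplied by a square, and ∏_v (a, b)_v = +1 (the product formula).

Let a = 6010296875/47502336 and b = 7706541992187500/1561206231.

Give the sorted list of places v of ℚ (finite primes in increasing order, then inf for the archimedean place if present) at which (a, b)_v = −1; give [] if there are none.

[3, 11]

(a, b) ≡ (231, 429) mod (ℚ^×)²; places V = {2, 3, 5, 7, 11, 13, 17, 19, 37, 47, ∞}.
(a,b)_13: α=0, u≡1; β=-1, v≡8 (mod 13); (1|13)=+1, (8|13)=-1; sign (−1)^0·+1^-1·-1^0 = +1.
(a,b)_2: α=-10, β=2; u≡7, v≡5 (mod 8); ε(u)ε(v)=1·0, αω(v)=-10·1, βω(u)=2·0; sum ≡ 0  ⇒  +1.
(a,b)_3: α=-1, u≡2; β=-5, v≡2 (mod 3); (2|3)=-1, (2|3)=-1; sign (−1)^1·-1^-5·-1^-1 = -1.
(a,b)_∞: sgn(231)=+, sgn(429)=+, so +1.
(a,b)_17: α=2, u≡10; β=0, v≡8 (mod 17); (10|17)=-1, (8|17)=+1; sign (−1)^0·-1^0·+1^2 = +1.
(a,b)_19: α=0, u≡10; β=-2, v≡5 (mod 19); (10|19)=-1, (5|19)=+1; sign (−1)^0·-1^-2·+1^0 = +1.
(a,b)_5: α=6, u≡4; β=12, v≡1 (mod 5); (4|5)=+1, (1|5)=+1; sign (−1)^0·+1^12·+1^6 = +1.
(a,b)_11: α=3, u≡2; β=5, v≡8 (mod 11); (2|11)=-1, (8|11)=-1; sign (−1)^1·-1^5·-1^3 = -1.
(a,b)_47: α=-2, u≡13; β=0, v≡1 (mod 47); (13|47)=-1, (1|47)=+1; sign (−1)^0·-1^0·+1^-2 = +1.
(a,b)_7: α=-1, u≡3; β=2, v≡2 (mod 7); (3|7)=-1, (2|7)=+1; sign (−1)^0·-1^2·+1^-1 = +1.
(a,b)_37: α=0, u≡36; β=-2, v≡24 (mod 37); (36|37)=+1, (24|37)=-1; sign (−1)^0·+1^-2·-1^0 = +1.
Ram(231, 429) = {3, 11}; no ℚ_3-point on the conic.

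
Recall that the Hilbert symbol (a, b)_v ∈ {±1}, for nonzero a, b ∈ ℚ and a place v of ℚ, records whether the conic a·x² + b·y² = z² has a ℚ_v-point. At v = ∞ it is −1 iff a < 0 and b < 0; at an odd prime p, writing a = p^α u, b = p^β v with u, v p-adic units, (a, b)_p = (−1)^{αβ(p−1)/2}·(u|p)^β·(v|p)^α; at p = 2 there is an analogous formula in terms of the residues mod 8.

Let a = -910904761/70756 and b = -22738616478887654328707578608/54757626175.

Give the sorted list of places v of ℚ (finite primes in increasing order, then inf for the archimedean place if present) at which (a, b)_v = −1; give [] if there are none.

[2, 3, 7, 13, 17, inf]

Mod squares: a ≡ -6409, b ≡ -609. Check v ∈ {∞, 2, 3, 5, 7, 13, 17, 19, 29}.
v=7: a=7^-2·(≡5), b=7^-5·(≡2) mod 7; (5|7)=-1, (2|7)=+1; (−1)^{-2·-5·3}·(-1)^-5·(+1)^-2 = -1.
v=5: a=5^0·(≡4), b=5^-2·(≡1) mod 5; (4|5)=+1, (1|5)=+1; (−1)^{0·-2·2}·(+1)^-2·(+1)^0 = +1.
v=29: a=29^3·(≡21), b=29^9·(≡18) mod 29; (21|29)=-1, (18|29)=-1; (−1)^{3·9·14}·(-1)^9·(-1)^3 = +1.
v=3: a=3^0·(≡2), b=3^5·(≡1) mod 3; (2|3)=-1, (1|3)=+1; (−1)^{0·5·1}·(-1)^5·(+1)^0 = -1.
v=13: a=13^3·(≡10), b=13^6·(≡6) mod 13; (10|13)=+1, (6|13)=-1; (−1)^{3·6·6}·(+1)^6·(-1)^3 = -1.
v=17: a=17^1·(≡12), b=17^4·(≡14) mod 17; (12|17)=-1, (14|17)=-1; (−1)^{1·4·8}·(-1)^4·(-1)^1 = -1.
v=∞: -6409 < 0 and -609 < 0  ⇒  (a,b)_∞ = -1.
v=19: a=19^-2·(≡10), b=19^-4·(≡13) mod 19; (10|19)=-1, (13|19)=-1; (−1)^{-2·-4·9}·(-1)^-4·(-1)^-2 = +1.
v=2: v_2(a)=-2, v_2(b)=4; units ≡ 7, 7 (mod 8); ε·ε+αω+βω = 1·1+-2·0+4·0 ≡ 1  ⇒  (a,b)_2 = -1.
Ram(-6409, -609) = {2, 3, 7, 13, 17, ∞}; no ℚ_2-point on the conic.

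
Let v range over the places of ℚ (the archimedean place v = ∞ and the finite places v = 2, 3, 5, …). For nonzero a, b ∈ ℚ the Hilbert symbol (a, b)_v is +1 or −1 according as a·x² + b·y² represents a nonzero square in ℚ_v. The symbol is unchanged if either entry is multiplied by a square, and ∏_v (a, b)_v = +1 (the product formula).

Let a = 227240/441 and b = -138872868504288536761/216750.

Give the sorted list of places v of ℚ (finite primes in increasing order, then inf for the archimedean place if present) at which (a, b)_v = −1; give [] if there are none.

[2, 3, 5, 13]

(a, b) ≡ (56810, -6987630) mod (ℚ^×)²; places V = {2, 3, 5, 7, 11, 13, 17, 19, 23, 41, 43, ∞}.
(a,b)_2: α=3, β=-1; u≡5, v≡1 (mod 8); ε(u)ε(v)=0·0, αω(v)=3·0, βω(u)=-1·1; sum ≡ 1  ⇒  -1.
(a,b)_41: α=0, u≡31; β=1, v≡27 (mod 41); (31|41)=+1, (27|41)=-1; sign (−1)^0·+1^1·-1^0 = +1.
(a,b)_∞: sgn(56810)=+, sgn(-6987630)=−, so +1.
(a,b)_23: α=1, u≡9; β=1, v≡7 (mod 23); (9|23)=+1, (7|23)=-1; sign (−1)^1·+1^1·-1^1 = +1.
(a,b)_19: α=1, u≡7; β=5, v≡2 (mod 19); (7|19)=+1, (2|19)=-1; sign (−1)^1·+1^5·-1^1 = +1.
(a,b)_43: α=0, u≡26; β=2, v≡37 (mod 43); (26|43)=-1, (37|43)=-1; sign (−1)^0·-1^2·-1^0 = +1.
(a,b)_17: α=0, u≡16; β=-2, v≡15 (mod 17); (16|17)=+1, (15|17)=+1; sign (−1)^0·+1^-2·+1^0 = +1.
(a,b)_7: α=-2, u≡3; β=0, v≡2 (mod 7); (3|7)=-1, (2|7)=+1; sign (−1)^0·-1^0·+1^-2 = +1.
(a,b)_13: α=1, u≡5; β=3, v≡4 (mod 13); (5|13)=-1, (4|13)=+1; sign (−1)^0·-1^3·+1^1 = -1.
(a,b)_3: α=-2, u≡2; β=-1, v≡2 (mod 3); (2|3)=-1, (2|3)=-1; sign (−1)^0·-1^-1·-1^-2 = -1.
(a,b)_11: α=0, u≡2; β=4, v≡7 (mod 11); (2|11)=-1, (7|11)=-1; sign (−1)^0·-1^4·-1^0 = +1.
(a,b)_5: α=1, u≡3; β=-3, v≡1 (mod 5); (3|5)=-1, (1|5)=+1; sign (−1)^0·-1^-3·+1^1 = -1.
|Ram(56810, -6987630)| = 4, even; anisotropic at {2, 3, 5, 13}.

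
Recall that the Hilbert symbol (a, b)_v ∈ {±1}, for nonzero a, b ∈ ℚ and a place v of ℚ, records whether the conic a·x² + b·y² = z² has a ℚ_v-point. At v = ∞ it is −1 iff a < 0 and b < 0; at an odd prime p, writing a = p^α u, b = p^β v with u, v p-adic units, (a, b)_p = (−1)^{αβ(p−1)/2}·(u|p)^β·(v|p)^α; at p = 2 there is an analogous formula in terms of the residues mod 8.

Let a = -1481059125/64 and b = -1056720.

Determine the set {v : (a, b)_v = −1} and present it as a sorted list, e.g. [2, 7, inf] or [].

Mod squares: a ≡ -6582485, b ≡ -66045. Check v ∈ {∞, 2, 3, 5, 7, 13, 17, 23, 37}.
v=37: a=37^1·(≡36), b=37^1·(≡4) mod 37; (36|37)=+1, (4|37)=+1; (−1)^{1·1·18}·(+1)^1·(+1)^1 = +1.
v=7: a=7^1·(≡4), b=7^1·(≡2) mod 7; (4|7)=+1, (2|7)=+1; (−1)^{1·1·3}·(+1)^1·(+1)^1 = -1.
v=23: a=23^1·(≡17), b=23^0·(≡15) mod 23; (17|23)=-1, (15|23)=-1; (−1)^{1·0·11}·(-1)^0·(-1)^1 = -1.
v=3: a=3^2·(≡1), b=3^1·(≡2) mod 3; (1|3)=+1, (2|3)=-1; (−1)^{2·1·1}·(+1)^1·(-1)^2 = +1.
v=13: a=13^1·(≡6), b=13^0·(≡11) mod 13; (6|13)=-1, (11|13)=-1; (−1)^{1·0·6}·(-1)^0·(-1)^1 = -1.
v=∞: -6582485 < 0 and -66045 < 0  ⇒  (a,b)_∞ = -1.
v=17: a=17^1·(≡13), b=17^1·(≡9) mod 17; (13|17)=+1, (9|17)=+1; (−1)^{1·1·8}·(+1)^1·(+1)^1 = +1.
v=5: a=5^3·(≡3), b=5^1·(≡1) mod 5; (3|5)=-1, (1|5)=+1; (−1)^{3·1·2}·(-1)^1·(+1)^3 = -1.
v=2: v_2(a)=-6, v_2(b)=4; units ≡ 3, 3 (mod 8); ε·ε+αω+βω = 1·1+-6·1+4·1 ≡ 1  ⇒  (a,b)_2 = -1.
|Ram(-6582485, -66045)| = 6, even; anisotropic at {2, 5, 7, 13, 23, ∞}.

[2, 5, 7, 13, 23, inf]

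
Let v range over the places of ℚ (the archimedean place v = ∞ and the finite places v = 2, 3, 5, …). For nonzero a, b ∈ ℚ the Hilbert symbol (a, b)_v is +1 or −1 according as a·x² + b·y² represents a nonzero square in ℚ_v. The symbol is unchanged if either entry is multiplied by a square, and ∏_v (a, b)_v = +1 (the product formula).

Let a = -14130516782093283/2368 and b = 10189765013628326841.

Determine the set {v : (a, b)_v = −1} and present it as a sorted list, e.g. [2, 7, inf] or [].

[13, 17, 19, 23, 29, 41]

(a, b) ≡ (-10866271, 215441) mod (ℚ^×)²; places V = {2, 3, 11, 13, 17, 19, 23, 29, 37, 41, ∞}.
(a,b)_3: α=2, u≡2; β=2, v≡2 (mod 3); (2|3)=-1, (2|3)=-1; sign (−1)^0·-1^2·-1^2 = +1.
(a,b)_23: α=2, u≡20; β=3, v≡2 (mod 23); (20|23)=-1, (2|23)=+1; sign (−1)^0·-1^3·+1^2 = -1.
(a,b)_∞: sgn(-10866271)=−, sgn(215441)=+, so +1.
(a,b)_2: α=-6, β=0; u≡1, v≡1 (mod 8); ε(u)ε(v)=0·0, αω(v)=-6·0, βω(u)=0·0; sum ≡ 0  ⇒  +1.
(a,b)_29: α=1, u≡15; β=1, v≡13 (mod 29); (15|29)=-1, (13|29)=+1; sign (−1)^0·-1^1·+1^1 = -1.
(a,b)_13: α=1, u≡6; β=2, v≡5 (mod 13); (6|13)=-1, (5|13)=-1; sign (−1)^0·-1^2·-1^1 = -1.
(a,b)_11: α=2, u≡8; β=2, v≡2 (mod 11); (8|11)=-1, (2|11)=-1; sign (−1)^0·-1^2·-1^2 = +1.
(a,b)_19: α=1, u≡12; β=1, v≡3 (mod 19); (12|19)=-1, (3|19)=-1; sign (−1)^1·-1^1·-1^1 = -1.
(a,b)_17: α=4, u≡7; β=3, v≡15 (mod 17); (7|17)=-1, (15|17)=+1; sign (−1)^0·-1^3·+1^4 = -1.
(a,b)_41: α=1, u≡7; β=2, v≡6 (mod 41); (7|41)=-1, (6|41)=-1; sign (−1)^0·-1^2·-1^1 = -1.
(a,b)_37: α=-1, u≡19; β=0, v≡34 (mod 37); (19|37)=-1, (34|37)=+1; sign (−1)^0·-1^0·+1^-1 = +1.
Ram(-10866271, 215441) = {13, 17, 19, 23, 29, 41}; no ℚ_13-point on the conic.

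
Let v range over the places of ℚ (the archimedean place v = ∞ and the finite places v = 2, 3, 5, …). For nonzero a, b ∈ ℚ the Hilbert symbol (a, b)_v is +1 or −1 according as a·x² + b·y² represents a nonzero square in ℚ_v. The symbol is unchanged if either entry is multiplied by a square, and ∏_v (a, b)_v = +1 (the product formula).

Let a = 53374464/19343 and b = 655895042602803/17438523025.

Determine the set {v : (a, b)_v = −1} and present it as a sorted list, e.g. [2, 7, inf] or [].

[2, 3]

Mod squares: a ≡ 6578, b ≡ 3. Check v ∈ {∞, 2, 3, 5, 7, 11, 13, 19, 23, 29, 37, 41}.
v=19: a=19^0·(≡6), b=19^4·(≡3) mod 19; (6|19)=+1, (3|19)=-1; (−1)^{0·4·9}·(+1)^4·(-1)^0 = +1.
v=3: a=3^6·(≡2), b=3^7·(≡1) mod 3; (2|3)=-1, (1|3)=+1; (−1)^{6·7·1}·(-1)^7·(+1)^6 = -1.
v=11: a=11^1·(≡5), b=11^-2·(≡5) mod 11; (5|11)=+1, (5|11)=+1; (−1)^{1·-2·5}·(+1)^-2·(+1)^1 = +1.
v=29: a=29^-2·(≡6), b=29^0·(≡14) mod 29; (6|29)=+1, (14|29)=-1; (−1)^{-2·0·14}·(+1)^0·(-1)^-2 = +1.
v=7: a=7^0·(≡5), b=7^-8·(≡3) mod 7; (5|7)=-1, (3|7)=-1; (−1)^{0·-8·3}·(-1)^-8·(-1)^0 = +1.
v=41: a=41^0·(≡31), b=41^2·(≡11) mod 41; (31|41)=+1, (11|41)=-1; (−1)^{0·2·20}·(+1)^2·(-1)^0 = +1.
v=23: a=23^-1·(≡21), b=23^0·(≡1) mod 23; (21|23)=-1, (1|23)=+1; (−1)^{-1·0·11}·(-1)^0·(+1)^-1 = +1.
v=37: a=37^0·(≡32), b=37^2·(≡1) mod 37; (32|37)=-1, (1|37)=+1; (−1)^{0·2·18}·(-1)^2·(+1)^0 = +1.
v=2: v_2(a)=9, v_2(b)=0; units ≡ 1, 3 (mod 8); ε·ε+αω+βω = 0·1+9·1+0·0 ≡ 1  ⇒  (a,b)_2 = -1.
v=13: a=13^1·(≡10), b=13^0·(≡3) mod 13; (10|13)=+1, (3|13)=+1; (−1)^{1·0·6}·(+1)^0·(+1)^1 = +1.
v=∞: 6578 > 0 and 3 > 0  ⇒  (a,b)_∞ = +1.
v=5: a=5^0·(≡3), b=5^-2·(≡3) mod 5; (3|5)=-1, (3|5)=-1; (−1)^{0·-2·2}·(-1)^-2·(-1)^0 = +1.
(6578, 3 / ℚ) ramifies at {2, 3}: a division algebra.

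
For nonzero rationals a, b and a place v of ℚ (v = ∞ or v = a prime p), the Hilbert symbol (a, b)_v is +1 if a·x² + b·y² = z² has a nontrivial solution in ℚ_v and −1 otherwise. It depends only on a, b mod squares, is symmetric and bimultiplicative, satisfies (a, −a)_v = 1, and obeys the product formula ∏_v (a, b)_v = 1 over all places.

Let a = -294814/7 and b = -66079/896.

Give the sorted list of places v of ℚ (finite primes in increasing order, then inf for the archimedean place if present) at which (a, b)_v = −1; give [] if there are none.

[2, 17, 23, inf]

Mod squares: a ≡ -2063698, b ≡ -5474. Check v ∈ {∞, 2, 7, 13, 17, 23, 29}.
v=7: a=7^-1·(≡5), b=7^-1·(≡4) mod 7; (5|7)=-1, (4|7)=+1; (−1)^{-1·-1·3}·(-1)^-1·(+1)^-1 = +1.
v=2: v_2(a)=1, v_2(b)=-7; units ≡ 7, 7 (mod 8); ε·ε+αω+βω = 1·1+1·0+-7·0 ≡ 1  ⇒  (a,b)_2 = -1.
v=17: a=17^1·(≡7), b=17^1·(≡9) mod 17; (7|17)=-1, (9|17)=+1; (−1)^{1·1·8}·(-1)^1·(+1)^1 = -1.
v=13: a=13^1·(≡1), b=13^2·(≡1) mod 13; (1|13)=+1, (1|13)=+1; (−1)^{1·2·6}·(+1)^2·(+1)^1 = +1.
v=29: a=29^1·(≡6), b=29^0·(≡25) mod 29; (6|29)=+1, (25|29)=+1; (−1)^{1·0·14}·(+1)^0·(+1)^1 = +1.
v=23: a=23^1·(≡22), b=23^1·(≡21) mod 23; (22|23)=-1, (21|23)=-1; (−1)^{1·1·11}·(-1)^1·(-1)^1 = -1.
v=∞: -2063698 < 0 and -5474 < 0  ⇒  (a,b)_∞ = -1.
|Ram(-2063698, -5474)| = 4, even; anisotropic at {2, 17, 23, ∞}.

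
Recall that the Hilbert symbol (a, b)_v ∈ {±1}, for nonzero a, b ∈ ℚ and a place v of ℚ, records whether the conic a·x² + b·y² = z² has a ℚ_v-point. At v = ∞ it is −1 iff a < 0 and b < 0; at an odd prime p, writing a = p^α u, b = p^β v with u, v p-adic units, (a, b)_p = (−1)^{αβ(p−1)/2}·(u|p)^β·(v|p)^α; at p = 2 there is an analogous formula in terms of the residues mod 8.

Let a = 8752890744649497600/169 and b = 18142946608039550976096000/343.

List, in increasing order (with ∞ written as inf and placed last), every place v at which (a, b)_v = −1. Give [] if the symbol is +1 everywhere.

(a, b) ≡ (24871, 105) mod (ℚ^×)²; places V = {2, 3, 5, 7, 11, 13, 17, 19, ∞}.
(a,b)_3: α=2, u≡1; β=5, v≡2 (mod 3); (1|3)=+1, (2|3)=-1; sign (−1)^0·+1^5·-1^2 = +1.
(a,b)_5: α=2, u≡1; β=3, v≡1 (mod 5); (1|5)=+1, (1|5)=+1; sign (−1)^0·+1^3·+1^2 = +1.
(a,b)_2: α=10, β=8; u≡7, v≡1 (mod 8); ε(u)ε(v)=1·0, αω(v)=10·0, βω(u)=8·0; sum ≡ 0  ⇒  +1.
(a,b)_∞: sgn(24871)=+, sgn(105)=+, so +1.
(a,b)_17: α=3, u≡16; β=4, v≡10 (mod 17); (16|17)=+1, (10|17)=-1; sign (−1)^0·+1^4·-1^3 = -1.
(a,b)_13: α=-2, u≡11; β=0, v≡10 (mod 13); (11|13)=-1, (10|13)=+1; sign (−1)^0·-1^0·+1^-2 = +1.
(a,b)_7: α=1, u≡4; β=-3, v≡2 (mod 7); (4|7)=+1, (2|7)=+1; sign (−1)^1·+1^-3·+1^1 = -1.
(a,b)_19: α=3, u≡17; β=4, v≡13 (mod 19); (17|19)=+1, (13|19)=-1; sign (−1)^0·+1^4·-1^3 = -1.
(a,b)_11: α=5, u≡10; β=8, v≡7 (mod 11); (10|11)=-1, (7|11)=-1; sign (−1)^0·-1^8·-1^5 = -1.
Ram(24871, 105) = {7, 11, 17, 19}; no ℚ_7-point on the conic.

[7, 11, 17, 19]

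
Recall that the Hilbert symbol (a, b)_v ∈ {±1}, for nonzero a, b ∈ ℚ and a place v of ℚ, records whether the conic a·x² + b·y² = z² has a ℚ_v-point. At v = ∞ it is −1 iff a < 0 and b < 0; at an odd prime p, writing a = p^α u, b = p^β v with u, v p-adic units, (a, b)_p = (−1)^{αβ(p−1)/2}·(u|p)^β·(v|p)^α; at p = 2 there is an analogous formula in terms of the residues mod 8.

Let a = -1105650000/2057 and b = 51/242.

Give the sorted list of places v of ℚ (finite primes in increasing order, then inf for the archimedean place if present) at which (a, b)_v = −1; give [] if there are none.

(a, b) ≡ (-23205, 102) mod (ℚ^×)²; places V = {2, 3, 5, 7, 11, 13, 17, ∞}.
(a,b)_∞: sgn(-23205)=−, sgn(102)=+, so +1.
(a,b)_2: α=4, β=-1; u≡3, v≡3 (mod 8); ε(u)ε(v)=1·1, αω(v)=4·1, βω(u)=-1·1; sum ≡ 0  ⇒  +1.
(a,b)_7: α=1, u≡5; β=0, v≡4 (mod 7); (5|7)=-1, (4|7)=+1; sign (−1)^0·-1^0·+1^1 = +1.
(a,b)_13: α=1, u≡10; β=0, v≡8 (mod 13); (10|13)=+1, (8|13)=-1; sign (−1)^0·+1^0·-1^1 = -1.
(a,b)_17: α=-1, u≡6; β=1, v≡5 (mod 17); (6|17)=-1, (5|17)=-1; sign (−1)^0·-1^1·-1^-1 = +1.
(a,b)_3: α=5, u≡2; β=1, v≡1 (mod 3); (2|3)=-1, (1|3)=+1; sign (−1)^1·-1^1·+1^5 = +1.
(a,b)_11: α=-2, u≡3; β=-2, v≡9 (mod 11); (3|11)=+1, (9|11)=+1; sign (−1)^0·+1^-2·+1^-2 = +1.
(a,b)_5: α=5, u≡1; β=0, v≡3 (mod 5); (1|5)=+1, (3|5)=-1; sign (−1)^0·+1^0·-1^5 = -1.
Ram(-23205, 102) = {5, 13}; no ℚ_5-point on the conic.

[5, 13]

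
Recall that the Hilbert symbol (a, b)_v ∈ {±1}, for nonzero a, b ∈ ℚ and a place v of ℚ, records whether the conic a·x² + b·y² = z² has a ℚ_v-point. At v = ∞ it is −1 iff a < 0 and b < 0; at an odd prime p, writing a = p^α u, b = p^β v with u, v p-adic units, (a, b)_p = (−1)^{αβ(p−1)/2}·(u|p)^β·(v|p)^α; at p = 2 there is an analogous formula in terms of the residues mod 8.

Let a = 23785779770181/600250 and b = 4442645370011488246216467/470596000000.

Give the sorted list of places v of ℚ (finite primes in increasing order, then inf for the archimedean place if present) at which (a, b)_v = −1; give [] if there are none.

Mod squares: a ≡ 4290, b ≡ 323. Check v ∈ {∞, 2, 3, 5, 7, 11, 13, 17, 19, 43}.
v=43: a=43^0·(≡33), b=43^2·(≡39) mod 43; (33|43)=-1, (39|43)=-1; (−1)^{0·2·21}·(-1)^2·(-1)^0 = +1.
v=3: a=3^13·(≡2), b=3^20·(≡2) mod 3; (2|3)=-1, (2|3)=-1; (−1)^{13·20·1}·(-1)^20·(-1)^13 = -1.
v=∞: 4290 > 0 and 323 > 0  ⇒  (a,b)_∞ = +1.
v=19: a=19^2·(≡14), b=19^3·(≡1) mod 19; (14|19)=-1, (1|19)=+1; (−1)^{2·3·9}·(-1)^3·(+1)^2 = -1.
v=2: v_2(a)=-1, v_2(b)=-8; units ≡ 1, 3 (mod 8); ε·ε+αω+βω = 0·1+-1·1+-8·0 ≡ 1  ⇒  (a,b)_2 = -1.
v=7: a=7^-4·(≡6), b=7^-6·(≡1) mod 7; (6|7)=-1, (1|7)=+1; (−1)^{-4·-6·3}·(-1)^-6·(+1)^-4 = +1.
v=11: a=11^1·(≡3), b=11^2·(≡5) mod 11; (3|11)=+1, (5|11)=+1; (−1)^{1·2·5}·(+1)^2·(+1)^1 = +1.
v=17: a=17^2·(≡7), b=17^3·(≡16) mod 17; (7|17)=-1, (16|17)=+1; (−1)^{2·3·8}·(-1)^3·(+1)^2 = -1.
v=13: a=13^1·(≡2), b=13^2·(≡8) mod 13; (2|13)=-1, (8|13)=-1; (−1)^{1·2·6}·(-1)^2·(-1)^1 = -1.
v=5: a=5^-3·(≡3), b=5^-6·(≡3) mod 5; (3|5)=-1, (3|5)=-1; (−1)^{-3·-6·2}·(-1)^-6·(-1)^-3 = -1.
Ram(4290, 323) = {2, 3, 5, 13, 17, 19}; no ℚ_2-point on the conic.

[2, 3, 5, 13, 17, 19]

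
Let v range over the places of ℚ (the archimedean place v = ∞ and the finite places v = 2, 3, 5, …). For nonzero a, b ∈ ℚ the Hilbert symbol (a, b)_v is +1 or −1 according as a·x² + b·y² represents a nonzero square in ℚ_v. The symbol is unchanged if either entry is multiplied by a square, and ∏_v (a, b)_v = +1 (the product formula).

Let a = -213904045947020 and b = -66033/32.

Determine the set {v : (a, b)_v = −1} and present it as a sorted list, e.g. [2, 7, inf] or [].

[2, 17, 23, inf]

Mod squares: a ≡ -993395, b ≡ -14674. Check v ∈ {∞, 2, 3, 5, 11, 13, 17, 23, 29, 31}.
v=∞: -993395 < 0 and -14674 < 0  ⇒  (a,b)_∞ = -1.
v=31: a=31^1·(≡4), b=31^0·(≡28) mod 31; (4|31)=+1, (28|31)=+1; (−1)^{1·0·15}·(+1)^0·(+1)^1 = +1.
v=29: a=29^3·(≡1), b=29^1·(≡24) mod 29; (1|29)=+1, (24|29)=+1; (−1)^{3·1·14}·(+1)^1·(+1)^3 = +1.
v=2: v_2(a)=2, v_2(b)=-5; units ≡ 5, 7 (mod 8); ε·ε+αω+βω = 0·1+2·0+-5·1 ≡ 1  ⇒  (a,b)_2 = -1.
v=11: a=11^2·(≡3), b=11^1·(≡8) mod 11; (3|11)=+1, (8|11)=-1; (−1)^{2·1·5}·(+1)^1·(-1)^2 = +1.
v=5: a=5^1·(≡1), b=5^0·(≡1) mod 5; (1|5)=+1, (1|5)=+1; (−1)^{1·0·2}·(+1)^0·(+1)^1 = +1.
v=23: a=23^2·(≡20), b=23^1·(≡3) mod 23; (20|23)=-1, (3|23)=+1; (−1)^{2·1·11}·(-1)^1·(+1)^2 = -1.
v=3: a=3^0·(≡1), b=3^2·(≡2) mod 3; (1|3)=+1, (2|3)=-1; (−1)^{0·2·1}·(+1)^2·(-1)^0 = +1.
v=13: a=13^1·(≡4), b=13^0·(≡12) mod 13; (4|13)=+1, (12|13)=+1; (−1)^{1·0·6}·(+1)^0·(+1)^1 = +1.
v=17: a=17^1·(≡14), b=17^0·(≡11) mod 17; (14|17)=-1, (11|17)=-1; (−1)^{1·0·8}·(-1)^0·(-1)^1 = -1.
|Ram(-993395, -14674)| = 4, even; anisotropic at {2, 17, 23, ∞}.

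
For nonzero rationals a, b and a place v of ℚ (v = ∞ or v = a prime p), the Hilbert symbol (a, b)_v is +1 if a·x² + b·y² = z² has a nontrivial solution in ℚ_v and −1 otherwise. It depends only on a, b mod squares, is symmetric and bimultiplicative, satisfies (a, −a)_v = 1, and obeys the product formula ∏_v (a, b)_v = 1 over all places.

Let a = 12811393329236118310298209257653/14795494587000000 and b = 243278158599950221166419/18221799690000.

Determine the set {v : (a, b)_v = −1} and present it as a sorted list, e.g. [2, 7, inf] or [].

[2, 7]

(a, b) ≡ (231, 91) mod (ℚ^×)²; places V = {2, 3, 5, 7, 11, 13, 17, 23, 29, 31, 37, ∞}.
(a,b)_5: α=-6, u≡1; β=-4, v≡1 (mod 5); (1|5)=+1, (1|5)=+1; sign (−1)^0·+1^-4·+1^-6 = +1.
(a,b)_∞: sgn(231)=+, sgn(91)=+, so +1.
(a,b)_23: α=6, u≡3; β=4, v≡17 (mod 23); (3|23)=+1, (17|23)=-1; sign (−1)^0·+1^4·-1^6 = +1.
(a,b)_17: α=-4, u≡11; β=-2, v≡7 (mod 17); (11|17)=-1, (7|17)=-1; sign (−1)^0·-1^-2·-1^-4 = +1.
(a,b)_7: α=11, u≡3; β=5, v≡3 (mod 7); (3|7)=-1, (3|7)=-1; sign (−1)^1·-1^5·-1^11 = -1.
(a,b)_11: α=3, u≡10; β=2, v≡5 (mod 11); (10|11)=-1, (5|11)=+1; sign (−1)^0·-1^2·+1^3 = +1.
(a,b)_3: α=-11, u≡2; β=-8, v≡1 (mod 3); (2|3)=-1, (1|3)=+1; sign (−1)^0·-1^-8·+1^-11 = +1.
(a,b)_37: α=2, u≡9; β=2, v≡32 (mod 37); (9|37)=+1, (32|37)=-1; sign (−1)^0·+1^2·-1^2 = +1.
(a,b)_29: α=2, u≡25; β=2, v≡22 (mod 29); (25|29)=+1, (22|29)=+1; sign (−1)^0·+1^2·+1^2 = +1.
(a,b)_13: α=4, u≡3; β=5, v≡2 (mod 13); (3|13)=+1, (2|13)=-1; sign (−1)^0·+1^5·-1^4 = +1.
(a,b)_2: α=-6, β=-4; u≡7, v≡3 (mod 8); ε(u)ε(v)=1·1, αω(v)=-6·1, βω(u)=-4·0; sum ≡ 1  ⇒  -1.
(a,b)_31: α=0, u≡4; β=-2, v≡29 (mod 31); (4|31)=+1, (29|31)=-1; sign (−1)^0·+1^-2·-1^0 = +1.
Ram(231, 91) = {2, 7}; no ℚ_2-point on the conic.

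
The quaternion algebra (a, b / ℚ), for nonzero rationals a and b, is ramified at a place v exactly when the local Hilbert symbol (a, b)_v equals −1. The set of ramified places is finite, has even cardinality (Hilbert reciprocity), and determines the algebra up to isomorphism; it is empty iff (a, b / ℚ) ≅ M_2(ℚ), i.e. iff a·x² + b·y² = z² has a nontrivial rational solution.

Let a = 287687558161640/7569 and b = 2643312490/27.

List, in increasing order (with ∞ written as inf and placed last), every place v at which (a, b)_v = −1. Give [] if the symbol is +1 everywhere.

[2, 3, 5, 7, 13, 23]

Mod squares: a ≡ 56810, b ≡ 51870. Check v ∈ {∞, 2, 3, 5, 7, 13, 17, 19, 23, 29}.
v=3: a=3^-2·(≡2), b=3^-3·(≡1) mod 3; (2|3)=-1, (1|3)=+1; (−1)^{-2·-3·1}·(-1)^-3·(+1)^-2 = -1.
v=5: a=5^1·(≡2), b=5^1·(≡4) mod 5; (2|5)=-1, (4|5)=+1; (−1)^{1·1·2}·(-1)^1·(+1)^1 = -1.
v=23: a=23^3·(≡4), b=23^2·(≡15) mod 23; (4|23)=+1, (15|23)=-1; (−1)^{3·2·11}·(+1)^2·(-1)^3 = -1.
v=19: a=19^1·(≡11), b=19^1·(≡3) mod 19; (11|19)=+1, (3|19)=-1; (−1)^{1·1·9}·(+1)^1·(-1)^1 = +1.
v=17: a=17^2·(≡1), b=17^2·(≡7) mod 17; (1|17)=+1, (7|17)=-1; (−1)^{2·2·8}·(+1)^2·(-1)^2 = +1.
v=7: a=7^2·(≡3), b=7^1·(≡1) mod 7; (3|7)=-1, (1|7)=+1; (−1)^{2·1·3}·(-1)^1·(+1)^2 = -1.
v=29: a=29^-2·(≡24), b=29^0·(≡21) mod 29; (24|29)=+1, (21|29)=-1; (−1)^{-2·0·14}·(+1)^0·(-1)^-2 = +1.
v=∞: 56810 > 0 and 51870 > 0  ⇒  (a,b)_∞ = +1.
v=2: v_2(a)=3, v_2(b)=1; units ≡ 5, 7 (mod 8); ε·ε+αω+βω = 0·1+3·0+1·1 ≡ 1  ⇒  (a,b)_2 = -1.
v=13: a=13^3·(≡5), b=13^1·(≡4) mod 13; (5|13)=-1, (4|13)=+1; (−1)^{3·1·6}·(-1)^1·(+1)^3 = -1.
(56810, 51870 / ℚ) ramifies at {2, 3, 5, 7, 13, 23}: a division algebra.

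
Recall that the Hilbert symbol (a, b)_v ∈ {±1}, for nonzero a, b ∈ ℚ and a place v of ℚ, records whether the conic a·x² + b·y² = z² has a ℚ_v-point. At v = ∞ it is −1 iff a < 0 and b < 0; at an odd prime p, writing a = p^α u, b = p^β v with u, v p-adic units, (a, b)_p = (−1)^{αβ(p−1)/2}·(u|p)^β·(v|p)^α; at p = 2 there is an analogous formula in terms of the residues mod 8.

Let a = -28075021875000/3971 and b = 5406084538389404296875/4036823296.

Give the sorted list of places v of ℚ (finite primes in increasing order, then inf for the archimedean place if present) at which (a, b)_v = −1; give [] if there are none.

Mod squares: a ≡ -41514, b ≡ 14467. Check v ∈ {∞, 2, 3, 5, 7, 11, 17, 19, 23, 37}.
v=37: a=37^1·(≡16), b=37^1·(≡26) mod 37; (16|37)=+1, (26|37)=+1; (−1)^{1·1·18}·(+1)^1·(+1)^1 = +1.
v=2: v_2(a)=3, v_2(b)=-8; units ≡ 3, 3 (mod 8); ε·ε+αω+βω = 1·1+3·1+-8·1 ≡ 0  ⇒  (a,b)_2 = +1.
v=3: a=3^3·(≡1), b=3^10·(≡1) mod 3; (1|3)=+1, (1|3)=+1; (−1)^{3·10·1}·(+1)^10·(+1)^3 = +1.
v=19: a=19^-2·(≡17), b=19^-4·(≡8) mod 19; (17|19)=+1, (8|19)=-1; (−1)^{-2·-4·9}·(+1)^-4·(-1)^-2 = +1.
v=5: a=5^8·(≡4), b=5^12·(≡3) mod 5; (4|5)=+1, (3|5)=-1; (−1)^{8·12·2}·(+1)^12·(-1)^8 = +1.
v=17: a=17^1·(≡14), b=17^1·(≡13) mod 17; (14|17)=-1, (13|17)=+1; (−1)^{1·1·8}·(-1)^1·(+1)^1 = -1.
v=11: a=11^-1·(≡6), b=11^-2·(≡8) mod 11; (6|11)=-1, (8|11)=-1; (−1)^{-1·-2·5}·(-1)^-2·(-1)^-1 = -1.
v=7: a=7^0·(≡6), b=7^2·(≡5) mod 7; (6|7)=-1, (5|7)=-1; (−1)^{0·2·3}·(-1)^2·(-1)^0 = +1.
v=∞: -41514 < 0 and 14467 > 0  ⇒  (a,b)_∞ = +1.
v=23: a=23^2·(≡6), b=23^3·(≡18) mod 23; (6|23)=+1, (18|23)=+1; (−1)^{2·3·11}·(+1)^3·(+1)^2 = +1.
Ram(-41514, 14467) = {11, 17}; no ℚ_11-point on the conic.

[11, 17]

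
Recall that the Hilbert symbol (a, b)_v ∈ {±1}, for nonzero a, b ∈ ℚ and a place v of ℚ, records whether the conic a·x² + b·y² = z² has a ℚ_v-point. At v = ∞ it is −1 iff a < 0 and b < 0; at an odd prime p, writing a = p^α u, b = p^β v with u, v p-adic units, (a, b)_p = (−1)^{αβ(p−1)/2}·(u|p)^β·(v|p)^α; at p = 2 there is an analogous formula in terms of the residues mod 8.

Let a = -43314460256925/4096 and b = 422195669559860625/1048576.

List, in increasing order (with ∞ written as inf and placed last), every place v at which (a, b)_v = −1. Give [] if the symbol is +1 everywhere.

[19, 37]

Mod squares: a ≡ -210197, b ≡ 6095713. Check v ∈ {∞, 2, 3, 5, 11, 13, 19, 23, 29, 37}.
v=11: a=11^2·(≡8), b=11^4·(≡6) mod 11; (8|11)=-1, (6|11)=-1; (−1)^{2·4·5}·(-1)^4·(-1)^2 = +1.
v=2: v_2(a)=-12, v_2(b)=-20; units ≡ 3, 1 (mod 8); ε·ε+αω+βω = 1·0+-12·0+-20·1 ≡ 0  ⇒  (a,b)_2 = +1.
v=29: a=29^2·(≡22), b=29^3·(≡16) mod 29; (22|29)=+1, (16|29)=+1; (−1)^{2·3·14}·(+1)^3·(+1)^2 = +1.
v=19: a=19^1·(≡15), b=19^1·(≡13) mod 19; (15|19)=-1, (13|19)=-1; (−1)^{1·1·9}·(-1)^1·(-1)^1 = -1.
v=3: a=3^4·(≡1), b=3^2·(≡1) mod 3; (1|3)=+1, (1|3)=+1; (−1)^{4·2·1}·(+1)^2·(+1)^4 = +1.
v=∞: -210197 < 0 and 6095713 > 0  ⇒  (a,b)_∞ = +1.
v=13: a=13^1·(≡1), b=13^1·(≡4) mod 13; (1|13)=+1, (4|13)=+1; (−1)^{1·1·6}·(+1)^1·(+1)^1 = +1.
v=37: a=37^1·(≡22), b=37^1·(≡34) mod 37; (22|37)=-1, (34|37)=+1; (−1)^{1·1·18}·(-1)^1·(+1)^1 = -1.
v=5: a=5^2·(≡3), b=5^4·(≡2) mod 5; (3|5)=-1, (2|5)=-1; (−1)^{2·4·2}·(-1)^4·(-1)^2 = +1.
v=23: a=23^1·(≡10), b=23^1·(≡4) mod 23; (10|23)=-1, (4|23)=+1; (−1)^{1·1·11}·(-1)^1·(+1)^1 = +1.
Ram(-210197, 6095713) = {19, 37}; no ℚ_19-point on the conic.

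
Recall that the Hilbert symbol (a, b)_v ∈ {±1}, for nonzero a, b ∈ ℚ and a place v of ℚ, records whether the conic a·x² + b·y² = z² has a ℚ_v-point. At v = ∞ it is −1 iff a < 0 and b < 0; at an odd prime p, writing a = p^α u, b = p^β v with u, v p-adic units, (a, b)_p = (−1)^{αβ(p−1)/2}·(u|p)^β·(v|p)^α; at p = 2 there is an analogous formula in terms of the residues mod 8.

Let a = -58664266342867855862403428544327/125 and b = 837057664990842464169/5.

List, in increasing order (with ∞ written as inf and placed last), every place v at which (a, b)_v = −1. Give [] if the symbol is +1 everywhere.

[5, 11, 13, 17, 23, 31]

Mod squares: a ≡ -692835, b ≡ 117645. Check v ∈ {∞, 2, 3, 5, 7, 11, 13, 17, 19, 23, 31}.
v=2: v_2(a)=0, v_2(b)=0; units ≡ 5, 5 (mod 8); ε·ε+αω+βω = 0·0+0·1+0·1 ≡ 0  ⇒  (a,b)_2 = +1.
v=∞: -692835 < 0 and 117645 > 0  ⇒  (a,b)_∞ = +1.
v=19: a=19^3·(≡2), b=19^2·(≡17) mod 19; (2|19)=-1, (17|19)=+1; (−1)^{3·2·9}·(-1)^2·(+1)^3 = +1.
v=17: a=17^5·(≡5), b=17^2·(≡14) mod 17; (5|17)=-1, (14|17)=-1; (−1)^{5·2·8}·(-1)^2·(-1)^5 = -1.
v=11: a=11^1·(≡1), b=11^1·(≡5) mod 11; (1|11)=+1, (5|11)=+1; (−1)^{1·1·5}·(+1)^1·(+1)^1 = -1.
v=31: a=31^4·(≡15), b=31^3·(≡29) mod 31; (15|31)=-1, (29|31)=-1; (−1)^{4·3·15}·(-1)^3·(-1)^4 = -1.
v=13: a=13^3·(≡2), b=13^2·(≡8) mod 13; (2|13)=-1, (8|13)=-1; (−1)^{3·2·6}·(-1)^2·(-1)^3 = -1.
v=3: a=3^9·(≡1), b=3^5·(≡2) mod 3; (1|3)=+1, (2|3)=-1; (−1)^{9·5·1}·(+1)^5·(-1)^9 = +1.
v=7: a=7^2·(≡1), b=7^2·(≡3) mod 7; (1|7)=+1, (3|7)=-1; (−1)^{2·2·3}·(+1)^2·(-1)^2 = +1.
v=5: a=5^-3·(≡3), b=5^-1·(≡4) mod 5; (3|5)=-1, (4|5)=+1; (−1)^{-3·-1·2}·(-1)^-1·(+1)^-3 = -1.
v=23: a=23^4·(≡19), b=23^3·(≡6) mod 23; (19|23)=-1, (6|23)=+1; (−1)^{4·3·11}·(-1)^3·(+1)^4 = -1.
(-692835, 117645 / ℚ) ramifies at {5, 11, 13, 17, 23, 31}: a division algebra.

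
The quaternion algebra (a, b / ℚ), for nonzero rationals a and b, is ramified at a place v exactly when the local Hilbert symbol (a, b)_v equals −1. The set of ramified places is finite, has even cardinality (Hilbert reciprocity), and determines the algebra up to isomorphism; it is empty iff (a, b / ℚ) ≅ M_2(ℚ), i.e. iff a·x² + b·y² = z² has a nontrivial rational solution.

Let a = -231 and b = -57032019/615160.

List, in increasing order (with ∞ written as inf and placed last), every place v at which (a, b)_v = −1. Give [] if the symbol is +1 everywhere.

[11, inf]

(a, b) ≡ (-231, -10010) mod (ℚ^×)²; places V = {2, 3, 5, 7, 11, 13, 23, ∞}.
(a,b)_11: α=1, u≡1; β=3, v≡1 (mod 11); (1|11)=+1, (1|11)=+1; sign (−1)^1·+1^3·+1^1 = -1.
(a,b)_7: α=1, u≡2; β=-1, v≡6 (mod 7); (2|7)=+1, (6|7)=-1; sign (−1)^1·+1^-1·-1^1 = +1.
(a,b)_13: α=0, u≡3; β=-3, v≡3 (mod 13); (3|13)=+1, (3|13)=+1; sign (−1)^0·+1^-3·+1^0 = +1.
(a,b)_23: α=0, u≡22; β=2, v≡18 (mod 23); (22|23)=-1, (18|23)=+1; sign (−1)^0·-1^2·+1^0 = +1.
(a,b)_3: α=1, u≡1; β=4, v≡1 (mod 3); (1|3)=+1, (1|3)=+1; sign (−1)^0·+1^4·+1^1 = +1.
(a,b)_5: α=0, u≡4; β=-1, v≡3 (mod 5); (4|5)=+1, (3|5)=-1; sign (−1)^0·+1^-1·-1^0 = +1.
(a,b)_2: α=0, β=-3; u≡1, v≡3 (mod 8); ε(u)ε(v)=0·1, αω(v)=0·1, βω(u)=-3·0; sum ≡ 0  ⇒  +1.
(a,b)_∞: sgn(-231)=−, sgn(-10010)=−, so -1.
Ram(-231, -10010) = {11, ∞}; no ℚ_11-point on the conic.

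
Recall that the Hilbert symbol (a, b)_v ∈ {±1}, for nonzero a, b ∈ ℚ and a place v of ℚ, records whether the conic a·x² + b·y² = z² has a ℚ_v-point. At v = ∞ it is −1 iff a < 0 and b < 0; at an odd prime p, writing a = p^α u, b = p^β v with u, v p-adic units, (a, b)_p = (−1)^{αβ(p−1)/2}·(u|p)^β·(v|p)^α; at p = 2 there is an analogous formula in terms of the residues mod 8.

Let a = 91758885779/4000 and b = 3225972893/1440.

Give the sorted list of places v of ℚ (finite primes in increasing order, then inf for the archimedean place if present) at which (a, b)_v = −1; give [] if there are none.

[5, 19]

Mod squares: a ≡ 110, b ≡ 4370. Check v ∈ {∞, 2, 3, 5, 11, 13, 19, 23}.
v=13: a=13^0·(≡6), b=13^2·(≡6) mod 13; (6|13)=-1, (6|13)=-1; (−1)^{0·2·6}·(-1)^2·(-1)^0 = +1.
v=5: a=5^-3·(≡2), b=5^-1·(≡1) mod 5; (2|5)=-1, (1|5)=+1; (−1)^{-3·-1·2}·(-1)^-1·(+1)^-3 = -1.
v=19: a=19^4·(≡13), b=19^3·(≡14) mod 19; (13|19)=-1, (14|19)=-1; (−1)^{4·3·9}·(-1)^3·(-1)^4 = -1.
v=11: a=11^3·(≡10), b=11^2·(≡9) mod 11; (10|11)=-1, (9|11)=+1; (−1)^{3·2·5}·(-1)^2·(+1)^3 = +1.
v=23: a=23^2·(≡16), b=23^1·(≡4) mod 23; (16|23)=+1, (4|23)=+1; (−1)^{2·1·11}·(+1)^1·(+1)^2 = +1.
v=3: a=3^0·(≡2), b=3^-2·(≡2) mod 3; (2|3)=-1, (2|3)=-1; (−1)^{0·-2·1}·(-1)^-2·(-1)^0 = +1.
v=2: v_2(a)=-5, v_2(b)=-5; units ≡ 7, 1 (mod 8); ε·ε+αω+βω = 1·0+-5·0+-5·0 ≡ 0  ⇒  (a,b)_2 = +1.
v=∞: 110 > 0 and 4370 > 0  ⇒  (a,b)_∞ = +1.
(110, 4370 / ℚ) ramifies at {5, 19}: a division algebra.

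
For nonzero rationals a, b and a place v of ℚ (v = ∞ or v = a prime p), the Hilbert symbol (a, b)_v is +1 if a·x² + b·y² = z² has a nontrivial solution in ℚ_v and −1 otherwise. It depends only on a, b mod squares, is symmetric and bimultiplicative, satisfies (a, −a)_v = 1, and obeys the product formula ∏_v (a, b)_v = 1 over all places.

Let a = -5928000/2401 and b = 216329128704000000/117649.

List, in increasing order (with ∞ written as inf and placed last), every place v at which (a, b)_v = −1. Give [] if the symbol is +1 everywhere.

[2, 13]

Mod squares: a ≡ -3705, b ≡ 19. Check v ∈ {∞, 2, 3, 5, 7, 13, 19}.
v=7: a=7^-4·(≡6), b=7^-6·(≡3) mod 7; (6|7)=-1, (3|7)=-1; (−1)^{-4·-6·3}·(-1)^-6·(-1)^-4 = +1.
v=13: a=13^1·(≡3), b=13^2·(≡6) mod 13; (3|13)=+1, (6|13)=-1; (−1)^{1·2·6}·(+1)^2·(-1)^1 = -1.
v=2: v_2(a)=6, v_2(b)=14; units ≡ 7, 3 (mod 8); ε·ε+αω+βω = 1·1+6·1+14·0 ≡ 1  ⇒  (a,b)_2 = -1.
v=3: a=3^1·(≡1), b=3^6·(≡1) mod 3; (1|3)=+1, (1|3)=+1; (−1)^{1·6·1}·(+1)^6·(+1)^1 = +1.
v=5: a=5^3·(≡1), b=5^6·(≡4) mod 5; (1|5)=+1, (4|5)=+1; (−1)^{3·6·2}·(+1)^6·(+1)^3 = +1.
v=19: a=19^1·(≡8), b=19^3·(≡1) mod 19; (8|19)=-1, (1|19)=+1; (−1)^{1·3·9}·(-1)^3·(+1)^1 = +1.
v=∞: -3705 < 0 and 19 > 0  ⇒  (a,b)_∞ = +1.
Ram(-3705, 19) = {2, 13}; no ℚ_2-point on the conic.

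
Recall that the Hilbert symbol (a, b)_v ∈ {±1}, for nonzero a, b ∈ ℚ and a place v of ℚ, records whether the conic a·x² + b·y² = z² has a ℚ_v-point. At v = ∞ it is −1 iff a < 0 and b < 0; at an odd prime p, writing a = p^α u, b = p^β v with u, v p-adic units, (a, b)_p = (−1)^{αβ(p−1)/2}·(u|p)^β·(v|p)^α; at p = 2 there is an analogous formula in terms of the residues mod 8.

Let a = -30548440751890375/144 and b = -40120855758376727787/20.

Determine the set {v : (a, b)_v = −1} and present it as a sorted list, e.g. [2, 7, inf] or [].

(a, b) ≡ (-3672415, -79653415) mod (ℚ^×)²; places V = {2, 3, 5, 17, 19, 29, 31, 37, 43, ∞}.
(a,b)_29: α=3, u≡11; β=4, v≡18 (mod 29); (11|29)=-1, (18|29)=-1; sign (−1)^0·-1^4·-1^3 = -1.
(a,b)_31: α=1, u≡3; β=1, v≡10 (mod 31); (3|31)=-1, (10|31)=+1; sign (−1)^1·-1^1·+1^1 = +1.
(a,b)_37: α=2, u≡19; β=3, v≡32 (mod 37); (19|37)=-1, (32|37)=-1; sign (−1)^0·-1^3·-1^2 = -1.
(a,b)_2: α=-4, β=-2; u≡1, v≡1 (mod 8); ε(u)ε(v)=0·0, αω(v)=-4·0, βω(u)=-2·0; sum ≡ 0  ⇒  +1.
(a,b)_43: α=1, u≡1; β=1, v≡9 (mod 43); (1|43)=+1, (9|43)=+1; sign (−1)^1·+1^1·+1^1 = -1.
(a,b)_5: α=3, u≡3; β=-1, v≡2 (mod 5); (3|5)=-1, (2|5)=-1; sign (−1)^0·-1^-1·-1^3 = +1.
(a,b)_∞: sgn(-3672415)=−, sgn(-79653415)=−, so -1.
(a,b)_17: α=2, u≡6; β=3, v≡14 (mod 17); (6|17)=-1, (14|17)=-1; sign (−1)^0·-1^3·-1^2 = -1.
(a,b)_19: α=1, u≡8; β=1, v≡15 (mod 19); (8|19)=-1, (15|19)=-1; sign (−1)^1·-1^1·-1^1 = -1.
(a,b)_3: α=-2, u≡2; β=2, v≡2 (mod 3); (2|3)=-1, (2|3)=-1; sign (−1)^0·-1^2·-1^-2 = +1.
|Ram(-3672415, -79653415)| = 6, even; anisotropic at {17, 19, 29, 37, 43, ∞}.

[17, 19, 29, 37, 43, inf]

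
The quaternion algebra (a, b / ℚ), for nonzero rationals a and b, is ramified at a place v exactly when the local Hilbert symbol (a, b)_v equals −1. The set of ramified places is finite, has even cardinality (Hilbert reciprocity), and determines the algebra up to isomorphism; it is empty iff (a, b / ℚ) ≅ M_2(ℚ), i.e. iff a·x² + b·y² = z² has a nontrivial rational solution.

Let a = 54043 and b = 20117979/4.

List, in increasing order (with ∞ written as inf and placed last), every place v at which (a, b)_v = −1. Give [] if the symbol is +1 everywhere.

[2, 11]

(a, b) ≡ (187, 19) mod (ℚ^×)²; places V = {2, 3, 7, 11, 17, 19, ∞}.
(a,b)_11: α=1, u≡7; β=0, v≡6 (mod 11); (7|11)=-1, (6|11)=-1; sign (−1)^0·-1^0·-1^1 = -1.
(a,b)_7: α=0, u≡3; β=6, v≡6 (mod 7); (3|7)=-1, (6|7)=-1; sign (−1)^0·-1^6·-1^0 = +1.
(a,b)_∞: sgn(187)=+, sgn(19)=+, so +1.
(a,b)_3: α=0, u≡1; β=2, v≡1 (mod 3); (1|3)=+1, (1|3)=+1; sign (−1)^0·+1^2·+1^0 = +1.
(a,b)_19: α=0, u≡7; β=1, v≡7 (mod 19); (7|19)=+1, (7|19)=+1; sign (−1)^0·+1^1·+1^0 = +1.
(a,b)_17: α=3, u≡11; β=0, v≡15 (mod 17); (11|17)=-1, (15|17)=+1; sign (−1)^0·-1^0·+1^3 = +1.
(a,b)_2: α=0, β=-2; u≡3, v≡3 (mod 8); ε(u)ε(v)=1·1, αω(v)=0·1, βω(u)=-2·1; sum ≡ 1  ⇒  -1.
(187, 19 / ℚ) ramifies at {2, 11}: a division algebra.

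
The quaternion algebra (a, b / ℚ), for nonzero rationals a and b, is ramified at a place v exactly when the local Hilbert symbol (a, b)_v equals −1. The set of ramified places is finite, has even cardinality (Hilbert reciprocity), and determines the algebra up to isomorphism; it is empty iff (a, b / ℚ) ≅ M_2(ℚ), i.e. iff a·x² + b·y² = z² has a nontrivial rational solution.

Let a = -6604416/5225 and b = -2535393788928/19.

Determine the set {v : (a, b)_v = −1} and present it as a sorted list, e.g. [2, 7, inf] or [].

[2, 7, 11, 13, 29, inf]

Mod squares: a ≡ -5434, b ≡ -42427. Check v ∈ {∞, 2, 3, 5, 7, 11, 13, 19, 29}.
v=5: a=5^-2·(≡1), b=5^0·(≡3) mod 5; (1|5)=+1, (3|5)=-1; (−1)^{-2·0·2}·(+1)^0·(-1)^-2 = +1.
v=2: v_2(a)=7, v_2(b)=10; units ≡ 3, 5 (mod 8); ε·ε+αω+βω = 1·0+7·1+10·1 ≡ 1  ⇒  (a,b)_2 = -1.
v=3: a=3^4·(≡2), b=3^8·(≡2) mod 3; (2|3)=-1, (2|3)=-1; (−1)^{4·8·1}·(-1)^8·(-1)^4 = +1.
v=13: a=13^1·(≡5), b=13^2·(≡6) mod 13; (5|13)=-1, (6|13)=-1; (−1)^{1·2·6}·(-1)^2·(-1)^1 = -1.
v=29: a=29^0·(≡3), b=29^1·(≡25) mod 29; (3|29)=-1, (25|29)=+1; (−1)^{0·1·14}·(-1)^1·(+1)^0 = -1.
v=∞: -5434 < 0 and -42427 < 0  ⇒  (a,b)_∞ = -1.
v=19: a=19^-1·(≡13), b=19^-1·(≡7) mod 19; (13|19)=-1, (7|19)=+1; (−1)^{-1·-1·9}·(-1)^-1·(+1)^-1 = +1.
v=7: a=7^2·(≡5), b=7^1·(≡1) mod 7; (5|7)=-1, (1|7)=+1; (−1)^{2·1·3}·(-1)^1·(+1)^2 = -1.
v=11: a=11^-1·(≡3), b=11^1·(≡4) mod 11; (3|11)=+1, (4|11)=+1; (−1)^{-1·1·5}·(+1)^1·(+1)^-1 = -1.
(-5434, -42427 / ℚ) ramifies at {2, 7, 11, 13, 29, ∞}: a division algebra.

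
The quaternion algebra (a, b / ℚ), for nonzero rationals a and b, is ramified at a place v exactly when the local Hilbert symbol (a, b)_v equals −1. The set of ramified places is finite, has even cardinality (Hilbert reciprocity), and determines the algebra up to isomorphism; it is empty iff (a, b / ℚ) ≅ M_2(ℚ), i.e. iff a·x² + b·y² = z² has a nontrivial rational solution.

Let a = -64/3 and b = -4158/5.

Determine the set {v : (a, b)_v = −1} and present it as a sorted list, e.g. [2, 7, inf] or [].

Mod squares: a ≡ -3, b ≡ -2310. Check v ∈ {∞, 2, 3, 5, 7, 11}.
v=7: a=7^0·(≡2), b=7^1·(≡3) mod 7; (2|7)=+1, (3|7)=-1; (−1)^{0·1·3}·(+1)^1·(-1)^0 = +1.
v=2: v_2(a)=6, v_2(b)=1; units ≡ 5, 5 (mod 8); ε·ε+αω+βω = 0·0+6·1+1·1 ≡ 1  ⇒  (a,b)_2 = -1.
v=∞: -3 < 0 and -2310 < 0  ⇒  (a,b)_∞ = -1.
v=3: a=3^-1·(≡2), b=3^3·(≡1) mod 3; (2|3)=-1, (1|3)=+1; (−1)^{-1·3·1}·(-1)^3·(+1)^-1 = +1.
v=5: a=5^0·(≡2), b=5^-1·(≡2) mod 5; (2|5)=-1, (2|5)=-1; (−1)^{0·-1·2}·(-1)^-1·(-1)^0 = -1.
v=11: a=11^0·(≡8), b=11^1·(≡8) mod 11; (8|11)=-1, (8|11)=-1; (−1)^{0·1·5}·(-1)^1·(-1)^0 = -1.
Ram(-3, -2310) = {2, 5, 11, ∞}; no ℚ_2-point on the conic.

[2, 5, 11, inf]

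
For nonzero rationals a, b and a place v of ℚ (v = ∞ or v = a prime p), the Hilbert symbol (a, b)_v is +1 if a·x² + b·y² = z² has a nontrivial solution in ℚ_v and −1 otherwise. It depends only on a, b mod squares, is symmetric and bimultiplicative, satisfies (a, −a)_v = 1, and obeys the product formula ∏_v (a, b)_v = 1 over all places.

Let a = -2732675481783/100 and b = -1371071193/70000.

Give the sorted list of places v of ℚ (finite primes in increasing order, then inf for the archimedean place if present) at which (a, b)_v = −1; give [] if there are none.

[3, 7, 29, inf]

(a, b) ≡ (-247, -18879) mod (ℚ^×)²; places V = {2, 3, 5, 7, 13, 19, 23, 29, 31, ∞}.
(a,b)_3: α=4, u≡2; β=1, v≡1 (mod 3); (2|3)=-1, (1|3)=+1; sign (−1)^0·-1^1·+1^4 = -1.
(a,b)_∞: sgn(-247)=−, sgn(-18879)=−, so -1.
(a,b)_31: α=2, u≡28; β=3, v≡6 (mod 31); (28|31)=+1, (6|31)=-1; sign (−1)^0·+1^3·-1^2 = +1.
(a,b)_7: α=0, u≡6; β=-1, v≡3 (mod 7); (6|7)=-1, (3|7)=-1; sign (−1)^0·-1^-1·-1^0 = -1.
(a,b)_29: α=2, u≡11; β=1, v≡28 (mod 29); (11|29)=-1, (28|29)=+1; sign (−1)^0·-1^1·+1^2 = -1.
(a,b)_13: α=3, u≡5; β=0, v≡10 (mod 13); (5|13)=-1, (10|13)=+1; sign (−1)^0·-1^0·+1^3 = +1.
(a,b)_2: α=-2, β=-4; u≡1, v≡1 (mod 8); ε(u)ε(v)=0·0, αω(v)=-2·0, βω(u)=-4·0; sum ≡ 0  ⇒  +1.
(a,b)_5: α=-2, u≡3; β=-4, v≡1 (mod 5); (3|5)=-1, (1|5)=+1; sign (−1)^0·-1^-4·+1^-2 = +1.
(a,b)_23: α=0, u≡12; β=2, v≡9 (mod 23); (12|23)=+1, (9|23)=+1; sign (−1)^0·+1^2·+1^0 = +1.
(a,b)_19: α=1, u≡5; β=0, v≡6 (mod 19); (5|19)=+1, (6|19)=+1; sign (−1)^0·+1^0·+1^1 = +1.
(-247, -18879 / ℚ) ramifies at {3, 7, 29, ∞}: a division algebra.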